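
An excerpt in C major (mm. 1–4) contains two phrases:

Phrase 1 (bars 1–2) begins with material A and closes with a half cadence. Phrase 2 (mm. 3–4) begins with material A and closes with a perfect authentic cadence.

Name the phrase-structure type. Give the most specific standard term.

parallel period

Phrase 1 ends with a half cadence (weaker) and phrase 2 with a perfect authentic cadence (stronger): antecedent + consequent = a period.
The two phrases open with the same material (A / A), so the period is parallel.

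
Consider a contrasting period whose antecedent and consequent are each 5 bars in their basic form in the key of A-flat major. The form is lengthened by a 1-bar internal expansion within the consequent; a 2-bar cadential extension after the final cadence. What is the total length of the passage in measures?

Basic contrasting period: 5 + 5 = 10 bars.
10 (basic form) + 1 (internal expansion) + 2 (cadential extension) = 13.

13 measures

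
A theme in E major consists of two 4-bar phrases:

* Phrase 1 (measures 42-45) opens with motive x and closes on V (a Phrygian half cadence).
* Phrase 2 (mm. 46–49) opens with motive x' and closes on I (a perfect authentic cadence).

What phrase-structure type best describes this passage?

parallel period

Phrase 1 ends with a Phrygian half cadence (weaker) and phrase 2 with a perfect authentic cadence (stronger): antecedent + consequent = a period.
The two phrases open with the same material (x / x'), so the period is parallel.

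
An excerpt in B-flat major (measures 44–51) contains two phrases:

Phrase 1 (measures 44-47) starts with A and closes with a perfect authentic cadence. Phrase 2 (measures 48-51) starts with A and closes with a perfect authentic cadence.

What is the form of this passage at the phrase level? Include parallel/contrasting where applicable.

Both phrases have the same opening (A) and the same cadence (perfect authentic cadence): the second is a restatement, not a consequent, so this is a repeated phrase rather than a period.

repeated phrase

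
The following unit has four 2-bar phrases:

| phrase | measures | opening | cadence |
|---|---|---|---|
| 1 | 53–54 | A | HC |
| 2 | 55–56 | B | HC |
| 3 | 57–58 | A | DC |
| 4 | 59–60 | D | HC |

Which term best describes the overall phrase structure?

Phrase 4 ends with a half cadence, no stronger than phrase 2's half cadence, so the four phrases do not form a double period; nor do phrases 3–4 duplicate 1–2, so it is not a repeated period. With no phrase reaching a conclusive cadence, the passage is a phrase group.

phrase group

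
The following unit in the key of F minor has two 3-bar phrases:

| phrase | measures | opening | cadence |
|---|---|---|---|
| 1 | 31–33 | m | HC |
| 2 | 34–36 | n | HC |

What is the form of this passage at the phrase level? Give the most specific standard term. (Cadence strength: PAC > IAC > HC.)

The second phrase closes with a half cadence, which is not stronger than the first phrase's half cadence; without a weak→strong cadential pair there is no antecedent–consequent relationship, so this is a phrase group rather than a period.

phrase group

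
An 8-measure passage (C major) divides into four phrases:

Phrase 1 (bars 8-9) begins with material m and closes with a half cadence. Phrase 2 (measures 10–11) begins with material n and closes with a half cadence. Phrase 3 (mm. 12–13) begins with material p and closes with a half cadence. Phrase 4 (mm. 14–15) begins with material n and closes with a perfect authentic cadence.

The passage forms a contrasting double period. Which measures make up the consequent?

In a double period the four phrases pair into a large antecedent (phrases 1–2, ending half cadence) and a large consequent (phrases 3–4, ending perfect authentic cadence). The consequent spans bars 12–15.

measures 12–15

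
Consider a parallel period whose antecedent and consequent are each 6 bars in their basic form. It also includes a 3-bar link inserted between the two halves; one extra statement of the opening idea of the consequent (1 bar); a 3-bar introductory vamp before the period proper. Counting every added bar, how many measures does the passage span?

Basic parallel period: 6 + 6 = 12 bars.
12 (basic form) + 3 (link) + 1 (extra statement) + 3 (introduction) = 19.

19 measures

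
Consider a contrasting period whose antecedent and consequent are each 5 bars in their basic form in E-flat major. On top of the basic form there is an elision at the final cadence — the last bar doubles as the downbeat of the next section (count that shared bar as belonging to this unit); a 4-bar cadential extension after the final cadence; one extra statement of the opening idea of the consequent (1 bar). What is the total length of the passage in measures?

15 measures

Basic contrasting period: 5 + 5 = 10 bars.
10 (basic form) + 4 (cadential extension) + 1 (extra statement) = 15.
The elision shares a bar with the next section but does not change this unit's count.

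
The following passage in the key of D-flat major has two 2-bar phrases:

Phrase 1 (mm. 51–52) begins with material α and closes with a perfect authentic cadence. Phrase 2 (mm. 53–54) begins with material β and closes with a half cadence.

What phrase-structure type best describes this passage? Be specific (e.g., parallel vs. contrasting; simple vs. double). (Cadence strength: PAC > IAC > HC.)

The second phrase closes with a half cadence, which is not stronger than the first phrase's perfect authentic cadence; without a weak→strong cadential pair there is no antecedent–consequent relationship, so this is a phrase group rather than a period.

phrase group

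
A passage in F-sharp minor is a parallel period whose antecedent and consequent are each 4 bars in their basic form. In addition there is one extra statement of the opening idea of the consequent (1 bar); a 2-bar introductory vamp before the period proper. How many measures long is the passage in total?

11 measures

Basic parallel period: 4 + 4 = 8 bars.
8 (basic form) + 1 (extra statement) + 2 (introduction) = 11.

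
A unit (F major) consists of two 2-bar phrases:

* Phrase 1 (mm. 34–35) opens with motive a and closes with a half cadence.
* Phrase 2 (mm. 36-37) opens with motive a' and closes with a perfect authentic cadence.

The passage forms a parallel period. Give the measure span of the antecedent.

The phrase ending with the weaker cadence (half cadence) is the antecedent; the one ending more conclusively (perfect authentic cadence) is the consequent. The antecedent is measures 34–35.

measures 34–35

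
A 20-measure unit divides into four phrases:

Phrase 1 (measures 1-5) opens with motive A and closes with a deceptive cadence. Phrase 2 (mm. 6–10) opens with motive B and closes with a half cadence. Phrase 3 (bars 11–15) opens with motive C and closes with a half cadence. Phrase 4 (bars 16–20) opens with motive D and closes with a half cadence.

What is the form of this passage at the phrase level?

phrase group

Phrase 4 ends with a half cadence, no stronger than phrase 2's half cadence, so the four phrases do not form a double period; nor do phrases 3–4 duplicate 1–2, so it is not a repeated period. With no phrase reaching a conclusive cadence, the passage is a phrase group.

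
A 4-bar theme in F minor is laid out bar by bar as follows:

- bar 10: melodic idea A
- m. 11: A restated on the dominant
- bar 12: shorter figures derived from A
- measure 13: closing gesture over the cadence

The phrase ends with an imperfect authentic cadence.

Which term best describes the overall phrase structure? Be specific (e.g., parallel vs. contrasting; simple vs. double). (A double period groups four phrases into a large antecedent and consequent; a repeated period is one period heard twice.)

sentence

Basic idea (measure 10) + its repetition (m. 11) form the presentation; fragmentation and cadence (mm. 12–13) form the continuation — the 4-bar whole is a sentence.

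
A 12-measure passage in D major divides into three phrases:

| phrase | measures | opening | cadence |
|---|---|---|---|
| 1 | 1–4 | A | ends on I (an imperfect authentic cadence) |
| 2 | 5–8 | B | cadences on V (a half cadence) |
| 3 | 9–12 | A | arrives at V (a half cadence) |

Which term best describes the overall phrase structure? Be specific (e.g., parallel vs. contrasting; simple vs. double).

phrase group

The final phrase closes with a half cadence, which is not stronger than the preceding half cadence; the 3 phrases lack an overall antecedent–consequent design and so form a phrase group.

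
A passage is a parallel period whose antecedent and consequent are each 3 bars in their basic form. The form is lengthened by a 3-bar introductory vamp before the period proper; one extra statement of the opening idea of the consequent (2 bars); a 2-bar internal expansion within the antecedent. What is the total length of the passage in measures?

13 measures

Basic parallel period: 3 + 3 = 6 bars.
6 (basic form) + 3 (introduction) + 2 (extra statement) + 2 (internal expansion) = 13.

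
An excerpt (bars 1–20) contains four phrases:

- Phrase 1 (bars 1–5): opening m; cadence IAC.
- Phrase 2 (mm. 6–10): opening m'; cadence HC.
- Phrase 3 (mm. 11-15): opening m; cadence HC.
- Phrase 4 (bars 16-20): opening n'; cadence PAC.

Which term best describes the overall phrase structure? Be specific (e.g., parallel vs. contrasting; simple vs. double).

parallel double period

Four phrases in two halves: the first half (measures 1-10) ends with a half cadence, the second (mm. 11–20) with a perfect authentic cadence — a large antecedent–consequent pair, i.e. a double period.
Phrase 3 begins with the same material as phrase 1, making it parallel.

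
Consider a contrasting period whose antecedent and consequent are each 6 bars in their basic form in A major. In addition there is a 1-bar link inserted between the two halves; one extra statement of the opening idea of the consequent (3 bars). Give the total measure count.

16 measures

Basic contrasting period: 6 + 6 = 12 bars.
12 (basic form) + 1 (link) + 3 (extra statement) = 16.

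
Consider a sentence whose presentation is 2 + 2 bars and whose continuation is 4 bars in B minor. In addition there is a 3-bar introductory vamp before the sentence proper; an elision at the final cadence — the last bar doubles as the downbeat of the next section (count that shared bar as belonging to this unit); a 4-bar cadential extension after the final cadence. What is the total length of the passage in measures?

15 measures

Basic sentence: 2 + 2 + 4 = 8 bars.
8 (basic form) + 3 (introduction) + 4 (cadential extension) = 15.
The elision shares a bar with the next section but does not change this unit's count.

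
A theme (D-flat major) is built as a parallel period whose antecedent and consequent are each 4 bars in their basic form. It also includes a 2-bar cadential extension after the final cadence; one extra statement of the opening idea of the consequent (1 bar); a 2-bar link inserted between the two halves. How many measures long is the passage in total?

Basic parallel period: 4 + 4 = 8 bars.
8 (basic form) + 2 (cadential extension) + 1 (extra statement) + 2 (link) = 13.

13 measures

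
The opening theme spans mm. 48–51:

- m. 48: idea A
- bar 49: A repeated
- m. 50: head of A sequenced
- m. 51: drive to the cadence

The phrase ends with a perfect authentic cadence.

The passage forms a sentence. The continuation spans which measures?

measures 50–51

After the presentation (mm. 48-49), the continuation covers the fragmentation through the cadence: mm. 50–51.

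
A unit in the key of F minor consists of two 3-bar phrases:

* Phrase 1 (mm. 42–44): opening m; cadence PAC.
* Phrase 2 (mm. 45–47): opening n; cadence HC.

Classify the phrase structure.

phrase group

The second phrase closes with a half cadence, which is not stronger than the first phrase's perfect authentic cadence; without a weak→strong cadential pair there is no antecedent–consequent relationship, so this is a phrase group rather than a period.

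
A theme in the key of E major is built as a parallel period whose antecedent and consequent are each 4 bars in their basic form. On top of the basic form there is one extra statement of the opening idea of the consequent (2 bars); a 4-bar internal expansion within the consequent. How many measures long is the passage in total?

14 measures

Basic parallel period: 4 + 4 = 8 bars.
8 (basic form) + 2 (extra statement) + 4 (internal expansion) = 14.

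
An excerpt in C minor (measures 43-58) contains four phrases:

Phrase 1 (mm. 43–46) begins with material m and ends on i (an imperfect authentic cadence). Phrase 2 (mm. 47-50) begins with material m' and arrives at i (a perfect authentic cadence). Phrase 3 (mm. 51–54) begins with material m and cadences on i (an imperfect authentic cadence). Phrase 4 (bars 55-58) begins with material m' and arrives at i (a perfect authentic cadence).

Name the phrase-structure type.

The cadence pattern IAC–PAC–IAC–PAC is weak–strong twice, and phrases 3–4 restate phrases 1–2: a period heard twice, not a double period (which would end weakly at phrase 2).

repeated period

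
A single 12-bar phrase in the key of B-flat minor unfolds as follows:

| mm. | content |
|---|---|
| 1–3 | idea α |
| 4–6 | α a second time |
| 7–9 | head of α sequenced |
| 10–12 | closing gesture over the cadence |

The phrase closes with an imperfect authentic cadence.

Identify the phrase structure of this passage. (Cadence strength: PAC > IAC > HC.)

Basic idea (mm. 1–3) + its repetition (mm. 4-6) form the presentation; fragmentation and cadence (mm. 7–12) form the continuation — the 12-bar whole is a sentence.

sentence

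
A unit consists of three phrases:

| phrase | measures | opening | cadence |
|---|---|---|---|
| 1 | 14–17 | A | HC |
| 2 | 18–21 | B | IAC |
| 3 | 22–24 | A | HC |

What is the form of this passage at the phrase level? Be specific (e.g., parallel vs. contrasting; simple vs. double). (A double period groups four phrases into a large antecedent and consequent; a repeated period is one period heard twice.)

The final phrase closes with a half cadence, which is not stronger than the preceding imperfect authentic cadence; the 3 phrases lack an overall antecedent–consequent design and so form a phrase group.

phrase group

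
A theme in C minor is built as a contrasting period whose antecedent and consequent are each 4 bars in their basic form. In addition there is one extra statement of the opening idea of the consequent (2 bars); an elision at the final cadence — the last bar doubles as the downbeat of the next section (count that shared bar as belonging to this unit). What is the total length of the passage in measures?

Basic contrasting period: 4 + 4 = 8 bars.
8 (basic form) + 2 (extra statement) = 10.
The elision shares a bar with the next section but does not change this unit's count.

10 measures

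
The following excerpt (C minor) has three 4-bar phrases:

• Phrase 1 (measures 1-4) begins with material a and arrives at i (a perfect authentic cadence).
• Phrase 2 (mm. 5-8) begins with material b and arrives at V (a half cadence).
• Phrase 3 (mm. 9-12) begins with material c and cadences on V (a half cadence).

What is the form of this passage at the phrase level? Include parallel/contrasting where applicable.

The final phrase closes with a half cadence, which is not stronger than the preceding half cadence; the 3 phrases lack an overall antecedent–consequent design and so form a phrase group.

phrase group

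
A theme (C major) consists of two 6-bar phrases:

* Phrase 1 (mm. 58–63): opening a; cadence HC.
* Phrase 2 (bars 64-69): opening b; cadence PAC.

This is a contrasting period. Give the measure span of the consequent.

measures 64–69

The phrase ending with the weaker cadence (half cadence) is the antecedent; the one ending more conclusively (perfect authentic cadence) is the consequent. The consequent is measures 64–69.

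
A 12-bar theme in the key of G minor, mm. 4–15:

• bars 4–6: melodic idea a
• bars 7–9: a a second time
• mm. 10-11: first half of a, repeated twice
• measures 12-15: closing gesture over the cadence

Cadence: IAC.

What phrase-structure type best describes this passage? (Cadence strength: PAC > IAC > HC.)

Basic idea (bars 4–6) + its repetition (measures 7-9) form the presentation; fragmentation and cadence (mm. 10-15) form the continuation — the 12-bar whole is a sentence.

sentence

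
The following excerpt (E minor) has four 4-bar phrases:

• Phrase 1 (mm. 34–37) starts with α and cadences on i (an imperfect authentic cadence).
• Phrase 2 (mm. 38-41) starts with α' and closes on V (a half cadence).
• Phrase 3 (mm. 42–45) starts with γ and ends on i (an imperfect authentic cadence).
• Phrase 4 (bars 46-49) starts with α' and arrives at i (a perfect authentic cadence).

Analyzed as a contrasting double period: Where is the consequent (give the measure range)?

In a double period the four phrases pair into a large antecedent (phrases 1–2, ending half cadence) and a large consequent (phrases 3–4, ending perfect authentic cadence). The consequent spans measures 42–49.

measures 42–49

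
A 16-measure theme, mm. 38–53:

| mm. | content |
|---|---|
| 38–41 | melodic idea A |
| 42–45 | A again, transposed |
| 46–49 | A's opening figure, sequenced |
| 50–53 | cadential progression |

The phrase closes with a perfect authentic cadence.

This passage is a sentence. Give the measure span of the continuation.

After the presentation (bars 38-45), the continuation covers the fragmentation through the cadence: measures 46-53.

measures 46–53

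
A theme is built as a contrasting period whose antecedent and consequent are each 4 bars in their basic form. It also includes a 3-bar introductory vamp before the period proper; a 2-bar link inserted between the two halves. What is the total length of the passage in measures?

Basic contrasting period: 4 + 4 = 8 bars.
8 (basic form) + 3 (introduction) + 2 (link) = 13.

13 measures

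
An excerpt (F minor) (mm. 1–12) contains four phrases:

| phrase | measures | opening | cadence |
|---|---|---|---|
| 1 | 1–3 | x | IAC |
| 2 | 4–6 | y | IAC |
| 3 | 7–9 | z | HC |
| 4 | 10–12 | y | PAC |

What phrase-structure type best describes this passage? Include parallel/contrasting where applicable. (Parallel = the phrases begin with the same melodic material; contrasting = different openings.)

Four phrases in two halves: the first half (mm. 1–6) ends with an imperfect authentic cadence, the second (mm. 7-12) with a perfect authentic cadence — a large antecedent–consequent pair, i.e. a double period.
Phrase 3 begins with different material from phrase 1, making it contrasting.

contrasting double period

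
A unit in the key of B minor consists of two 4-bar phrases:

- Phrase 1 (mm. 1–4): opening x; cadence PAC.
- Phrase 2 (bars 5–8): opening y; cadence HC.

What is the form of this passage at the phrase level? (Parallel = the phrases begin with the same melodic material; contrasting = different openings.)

phrase group

The second phrase closes with a half cadence, which is not stronger than the first phrase's perfect authentic cadence; without a weak→strong cadential pair there is no antecedent–consequent relationship, so this is a phrase group rather than a period.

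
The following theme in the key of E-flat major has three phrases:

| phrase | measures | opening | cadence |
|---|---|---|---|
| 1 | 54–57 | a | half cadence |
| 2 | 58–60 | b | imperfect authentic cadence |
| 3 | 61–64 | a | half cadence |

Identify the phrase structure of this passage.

phrase group

The final phrase closes with a half cadence, which is not stronger than the preceding imperfect authentic cadence; the 3 phrases lack an overall antecedent–consequent design and so form a phrase group.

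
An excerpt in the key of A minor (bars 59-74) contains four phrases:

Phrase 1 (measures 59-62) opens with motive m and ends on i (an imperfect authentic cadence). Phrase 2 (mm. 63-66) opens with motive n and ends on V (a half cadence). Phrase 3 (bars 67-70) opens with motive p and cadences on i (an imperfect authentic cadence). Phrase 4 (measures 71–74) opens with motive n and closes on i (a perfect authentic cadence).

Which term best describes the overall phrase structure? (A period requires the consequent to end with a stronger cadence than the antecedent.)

Four phrases in two halves: the first half (bars 59–66) ends with a half cadence, the second (bars 67–74) with a perfect authentic cadence — a large antecedent–consequent pair, i.e. a double period.
Phrase 3 begins with different material from phrase 1, making it contrasting.

contrasting double period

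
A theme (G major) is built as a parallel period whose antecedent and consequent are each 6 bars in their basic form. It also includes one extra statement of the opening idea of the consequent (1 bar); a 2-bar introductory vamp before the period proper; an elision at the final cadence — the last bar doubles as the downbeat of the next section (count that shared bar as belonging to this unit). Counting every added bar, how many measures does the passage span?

Basic parallel period: 6 + 6 = 12 bars.
12 (basic form) + 1 (extra statement) + 2 (introduction) = 15.
The elision shares a bar with the next section but does not change this unit's count.

15 measures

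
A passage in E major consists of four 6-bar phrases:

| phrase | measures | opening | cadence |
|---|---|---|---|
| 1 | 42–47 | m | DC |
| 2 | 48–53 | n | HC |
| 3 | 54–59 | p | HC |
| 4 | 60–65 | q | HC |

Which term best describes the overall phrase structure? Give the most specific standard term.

Phrase 4 ends with a half cadence, no stronger than phrase 2's half cadence, so the four phrases do not form a double period; nor do phrases 3–4 duplicate 1–2, so it is not a repeated period. With no phrase reaching a conclusive cadence, the passage is a phrase group.

phrase group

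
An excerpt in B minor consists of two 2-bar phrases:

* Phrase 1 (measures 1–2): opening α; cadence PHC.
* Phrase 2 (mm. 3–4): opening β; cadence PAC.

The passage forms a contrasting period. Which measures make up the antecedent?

measures 1–2

The antecedent is the phrase ending with the weaker cadence (Phrygian half cadence, phrase 1) and the consequent the one ending more conclusively (perfect authentic cadence, phrase 2); the antecedent is mm. 1–2.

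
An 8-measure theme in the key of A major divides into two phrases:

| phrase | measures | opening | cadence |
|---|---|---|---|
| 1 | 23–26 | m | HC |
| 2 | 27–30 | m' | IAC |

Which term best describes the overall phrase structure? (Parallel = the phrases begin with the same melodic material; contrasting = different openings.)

parallel period

Phrase 1 ends with a half cadence (weaker) and phrase 2 with an imperfect authentic cadence (stronger): antecedent + consequent = a period.
The two phrases open with the same material (m / m'), so the period is parallel.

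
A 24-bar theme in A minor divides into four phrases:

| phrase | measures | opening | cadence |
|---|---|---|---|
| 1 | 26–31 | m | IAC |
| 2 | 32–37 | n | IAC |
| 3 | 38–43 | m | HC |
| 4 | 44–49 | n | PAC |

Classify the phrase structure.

parallel double period

Four phrases in two halves: the first half (mm. 26–37) ends with an imperfect authentic cadence, the second (measures 38-49) with a perfect authentic cadence — a large antecedent–consequent pair, i.e. a double period.
Phrase 3 begins with the same material as phrase 1, making it parallel.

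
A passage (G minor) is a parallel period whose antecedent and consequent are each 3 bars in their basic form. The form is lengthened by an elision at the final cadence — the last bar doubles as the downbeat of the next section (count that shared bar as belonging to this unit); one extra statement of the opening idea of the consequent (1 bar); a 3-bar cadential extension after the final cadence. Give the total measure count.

Basic parallel period: 3 + 3 = 6 bars.
6 (basic form) + 1 (extra statement) + 3 (cadential extension) = 10.
The elision shares a bar with the next section but does not change this unit's count.

10 measures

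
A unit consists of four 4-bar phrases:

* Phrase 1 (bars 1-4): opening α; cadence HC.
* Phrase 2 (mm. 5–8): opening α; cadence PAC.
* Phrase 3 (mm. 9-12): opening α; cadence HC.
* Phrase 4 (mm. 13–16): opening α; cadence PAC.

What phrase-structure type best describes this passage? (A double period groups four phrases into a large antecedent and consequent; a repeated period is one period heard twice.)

repeated period

The cadence pattern HC–PAC–HC–PAC is weak–strong twice, and phrases 3–4 restate phrases 1–2: a period heard twice, not a double period (which would end weakly at phrase 2).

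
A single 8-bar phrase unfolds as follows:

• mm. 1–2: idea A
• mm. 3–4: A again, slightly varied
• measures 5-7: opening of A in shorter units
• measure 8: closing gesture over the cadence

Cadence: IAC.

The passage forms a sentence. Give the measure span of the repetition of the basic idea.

measures 3–4

The presentation of a sentence is the basic idea (mm. 1-2) plus its repetition (mm. 3–4); the repetition of the basic idea is therefore measures 3–4.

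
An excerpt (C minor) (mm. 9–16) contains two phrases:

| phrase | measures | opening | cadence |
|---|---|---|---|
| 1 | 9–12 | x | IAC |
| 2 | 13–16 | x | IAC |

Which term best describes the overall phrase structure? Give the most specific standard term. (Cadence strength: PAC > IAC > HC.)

repeated phrase

Both phrases have the same opening (x) and the same cadence (imperfect authentic cadence): the second is a restatement, not a consequent, so this is a repeated phrase rather than a period.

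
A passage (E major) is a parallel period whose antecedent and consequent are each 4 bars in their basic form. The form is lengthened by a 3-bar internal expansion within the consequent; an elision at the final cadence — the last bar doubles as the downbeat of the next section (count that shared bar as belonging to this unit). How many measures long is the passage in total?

Basic parallel period: 4 + 4 = 8 bars.
8 (basic form) + 3 (internal expansion) = 11.
The elision shares a bar with the next section but does not change this unit's count.

11 measures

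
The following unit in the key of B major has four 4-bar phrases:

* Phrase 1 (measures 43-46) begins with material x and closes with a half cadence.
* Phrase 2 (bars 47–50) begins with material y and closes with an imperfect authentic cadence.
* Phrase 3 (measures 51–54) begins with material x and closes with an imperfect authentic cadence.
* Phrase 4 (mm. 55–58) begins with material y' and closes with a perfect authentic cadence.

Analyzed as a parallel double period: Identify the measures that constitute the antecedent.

In a double period the four phrases pair into a large antecedent (phrases 1–2, ending imperfect authentic cadence) and a large consequent (phrases 3–4, ending perfect authentic cadence). The antecedent spans bars 43–50.

measures 43–50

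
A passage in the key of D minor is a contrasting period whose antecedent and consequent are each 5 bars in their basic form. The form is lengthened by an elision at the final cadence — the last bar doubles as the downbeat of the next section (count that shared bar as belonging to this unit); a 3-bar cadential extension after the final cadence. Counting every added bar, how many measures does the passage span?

Basic contrasting period: 5 + 5 = 10 bars.
10 (basic form) + 3 (cadential extension) = 13.
The elision shares a bar with the next section but does not change this unit's count.

13 measures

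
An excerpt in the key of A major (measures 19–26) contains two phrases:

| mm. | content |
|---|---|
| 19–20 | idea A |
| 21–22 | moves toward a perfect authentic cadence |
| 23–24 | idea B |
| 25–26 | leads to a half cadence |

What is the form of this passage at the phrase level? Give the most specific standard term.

The second phrase closes with a half cadence, which is not stronger than the first phrase's perfect authentic cadence; without a weak→strong cadential pair there is no antecedent–consequent relationship, so this is a phrase group rather than a period.

phrase group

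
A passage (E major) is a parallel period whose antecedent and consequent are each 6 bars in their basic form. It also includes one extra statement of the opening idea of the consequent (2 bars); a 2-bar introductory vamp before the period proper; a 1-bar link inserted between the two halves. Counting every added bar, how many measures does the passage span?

17 measures

Basic parallel period: 6 + 6 = 12 bars.
12 (basic form) + 2 (extra statement) + 2 (introduction) + 1 (link) = 17.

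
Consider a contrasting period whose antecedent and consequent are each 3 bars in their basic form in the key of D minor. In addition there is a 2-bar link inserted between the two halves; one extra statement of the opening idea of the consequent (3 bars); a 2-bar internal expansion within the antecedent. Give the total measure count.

13 measures

Basic contrasting period: 3 + 3 = 6 bars.
6 (basic form) + 2 (link) + 3 (extra statement) + 2 (internal expansion) = 13.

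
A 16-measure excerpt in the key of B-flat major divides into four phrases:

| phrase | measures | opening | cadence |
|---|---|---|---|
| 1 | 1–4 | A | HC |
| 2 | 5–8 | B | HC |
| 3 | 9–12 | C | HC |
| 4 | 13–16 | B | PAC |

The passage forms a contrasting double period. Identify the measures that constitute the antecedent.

In a double period the four phrases pair into a large antecedent (phrases 1–2, ending half cadence) and a large consequent (phrases 3–4, ending perfect authentic cadence). The antecedent spans measures 1–8.

measures 1–8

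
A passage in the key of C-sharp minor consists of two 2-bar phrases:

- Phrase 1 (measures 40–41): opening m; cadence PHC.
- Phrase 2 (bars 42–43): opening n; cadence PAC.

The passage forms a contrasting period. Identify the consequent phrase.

phrase 2

The phrase ending with the weaker cadence (Phrygian half cadence) is the antecedent; the one ending more conclusively (perfect authentic cadence) is the consequent. The consequent is phrase 2.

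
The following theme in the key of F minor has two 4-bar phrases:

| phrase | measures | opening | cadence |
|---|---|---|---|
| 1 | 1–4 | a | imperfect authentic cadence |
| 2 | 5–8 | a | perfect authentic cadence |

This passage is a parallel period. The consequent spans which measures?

measures 5–8

The antecedent is the phrase ending with the weaker cadence (imperfect authentic cadence, phrase 1) and the consequent the one ending more conclusively (perfect authentic cadence, phrase 2); the consequent is bars 5–8.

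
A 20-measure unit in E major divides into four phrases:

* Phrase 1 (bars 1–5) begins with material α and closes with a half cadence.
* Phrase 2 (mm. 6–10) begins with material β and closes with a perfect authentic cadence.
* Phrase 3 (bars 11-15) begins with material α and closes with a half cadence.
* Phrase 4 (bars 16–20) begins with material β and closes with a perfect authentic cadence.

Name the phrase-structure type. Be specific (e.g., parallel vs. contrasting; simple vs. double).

The cadence pattern HC–PAC–HC–PAC is weak–strong twice, and phrases 3–4 restate phrases 1–2: a period heard twice, not a double period (which would end weakly at phrase 2).

repeated period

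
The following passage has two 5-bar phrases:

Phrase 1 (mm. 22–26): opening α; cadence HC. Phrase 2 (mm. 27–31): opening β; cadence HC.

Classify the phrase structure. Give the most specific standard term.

The second phrase closes with a half cadence, which is not stronger than the first phrase's half cadence; without a weak→strong cadential pair there is no antecedent–consequent relationship, so this is a phrase group rather than a period.

phrase group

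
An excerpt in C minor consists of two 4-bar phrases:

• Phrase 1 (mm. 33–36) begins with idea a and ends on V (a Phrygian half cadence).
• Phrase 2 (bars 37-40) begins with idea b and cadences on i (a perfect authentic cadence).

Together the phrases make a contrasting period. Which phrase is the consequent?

The phrase ending with the weaker cadence (Phrygian half cadence) is the antecedent; the one ending more conclusively (perfect authentic cadence) is the consequent. The consequent is phrase 2.

phrase 2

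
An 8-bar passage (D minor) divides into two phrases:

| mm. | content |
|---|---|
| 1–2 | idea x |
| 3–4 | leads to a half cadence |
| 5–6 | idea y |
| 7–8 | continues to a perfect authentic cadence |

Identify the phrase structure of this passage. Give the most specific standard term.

Phrase 1 ends with a half cadence (weaker) and phrase 2 with a perfect authentic cadence (stronger): antecedent + consequent = a period.
The two phrases open with different material (x / y), so the period is contrasting.

contrasting period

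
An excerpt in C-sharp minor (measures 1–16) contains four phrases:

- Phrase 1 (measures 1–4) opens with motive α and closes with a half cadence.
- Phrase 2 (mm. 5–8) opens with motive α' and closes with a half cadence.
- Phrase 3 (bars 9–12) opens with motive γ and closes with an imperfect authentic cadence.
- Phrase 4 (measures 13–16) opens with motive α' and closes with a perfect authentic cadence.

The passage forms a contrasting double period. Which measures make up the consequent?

measures 9–16

In a double period the four phrases pair into a large antecedent (phrases 1–2, ending half cadence) and a large consequent (phrases 3–4, ending perfect authentic cadence). The consequent spans bars 9–16.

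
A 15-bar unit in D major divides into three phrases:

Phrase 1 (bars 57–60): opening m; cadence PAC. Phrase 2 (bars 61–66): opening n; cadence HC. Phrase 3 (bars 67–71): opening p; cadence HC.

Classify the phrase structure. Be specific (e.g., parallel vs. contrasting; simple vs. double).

The final phrase closes with a half cadence, which is not stronger than the preceding half cadence; the 3 phrases lack an overall antecedent–consequent design and so form a phrase group.

phrase group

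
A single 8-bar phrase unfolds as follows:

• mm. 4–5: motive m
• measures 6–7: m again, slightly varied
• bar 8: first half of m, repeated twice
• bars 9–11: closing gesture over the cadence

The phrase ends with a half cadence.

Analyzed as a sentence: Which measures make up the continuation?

After the presentation (mm. 4–7), the continuation covers the fragmentation through the cadence: mm. 8–11.

measures 8–11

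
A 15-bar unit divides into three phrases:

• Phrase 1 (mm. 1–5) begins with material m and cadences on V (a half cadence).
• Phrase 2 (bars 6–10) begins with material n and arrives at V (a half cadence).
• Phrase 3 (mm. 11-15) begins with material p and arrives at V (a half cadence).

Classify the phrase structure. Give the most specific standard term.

phrase group

The final phrase closes with a half cadence, which is not stronger than the preceding half cadence; the 3 phrases lack an overall antecedent–consequent design and so form a phrase group.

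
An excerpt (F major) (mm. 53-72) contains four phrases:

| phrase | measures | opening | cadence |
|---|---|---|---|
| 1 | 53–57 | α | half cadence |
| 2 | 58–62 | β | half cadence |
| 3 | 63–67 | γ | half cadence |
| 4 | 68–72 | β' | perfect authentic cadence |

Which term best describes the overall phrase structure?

Four phrases in two halves: the first half (measures 53-62) ends with a half cadence, the second (mm. 63–72) with a perfect authentic cadence — a large antecedent–consequent pair, i.e. a double period.
Phrase 3 begins with different material from phrase 1, making it contrasting.

contrasting double period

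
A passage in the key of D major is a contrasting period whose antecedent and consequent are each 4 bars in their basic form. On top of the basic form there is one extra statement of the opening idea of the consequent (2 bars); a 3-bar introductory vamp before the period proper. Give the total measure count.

13 measures

Basic contrasting period: 4 + 4 = 8 bars.
8 (basic form) + 2 (extra statement) + 3 (introduction) = 13.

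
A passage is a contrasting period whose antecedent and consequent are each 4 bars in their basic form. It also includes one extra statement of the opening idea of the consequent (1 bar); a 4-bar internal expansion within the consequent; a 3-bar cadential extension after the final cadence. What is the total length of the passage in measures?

Basic contrasting period: 4 + 4 = 8 bars.
8 (basic form) + 1 (extra statement) + 4 (internal expansion) + 3 (cadential extension) = 16.

16 measures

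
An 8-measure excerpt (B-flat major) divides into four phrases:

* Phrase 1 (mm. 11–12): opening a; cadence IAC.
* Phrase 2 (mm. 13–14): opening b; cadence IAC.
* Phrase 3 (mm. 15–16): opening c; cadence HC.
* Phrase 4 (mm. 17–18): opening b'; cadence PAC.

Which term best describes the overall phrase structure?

contrasting double period

Four phrases in two halves: the first half (measures 11–14) ends with an imperfect authentic cadence, the second (measures 15–18) with a perfect authentic cadence — a large antecedent–consequent pair, i.e. a double period.
Phrase 3 begins with different material from phrase 1, making it contrasting.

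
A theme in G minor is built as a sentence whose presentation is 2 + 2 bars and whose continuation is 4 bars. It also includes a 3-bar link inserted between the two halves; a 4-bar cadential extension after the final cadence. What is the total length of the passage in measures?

15 measures

Basic sentence: 2 + 2 + 4 = 8 bars.
8 (basic form) + 3 (link) + 4 (cadential extension) = 15.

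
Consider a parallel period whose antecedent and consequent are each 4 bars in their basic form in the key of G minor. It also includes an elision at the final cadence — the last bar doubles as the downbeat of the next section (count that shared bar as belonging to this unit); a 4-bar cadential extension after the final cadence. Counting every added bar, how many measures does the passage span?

12 measures

Basic parallel period: 4 + 4 = 8 bars.
8 (basic form) + 4 (cadential extension) = 12.
The elision shares a bar with the next section but does not change this unit's count.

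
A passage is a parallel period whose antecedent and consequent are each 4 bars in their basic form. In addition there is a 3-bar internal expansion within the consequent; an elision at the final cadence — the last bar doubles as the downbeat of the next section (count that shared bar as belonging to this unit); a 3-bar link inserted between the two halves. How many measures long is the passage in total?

Basic parallel period: 4 + 4 = 8 bars.
8 (basic form) + 3 (internal expansion) + 3 (link) = 14.
The elision shares a bar with the next section but does not change this unit's count.

14 measures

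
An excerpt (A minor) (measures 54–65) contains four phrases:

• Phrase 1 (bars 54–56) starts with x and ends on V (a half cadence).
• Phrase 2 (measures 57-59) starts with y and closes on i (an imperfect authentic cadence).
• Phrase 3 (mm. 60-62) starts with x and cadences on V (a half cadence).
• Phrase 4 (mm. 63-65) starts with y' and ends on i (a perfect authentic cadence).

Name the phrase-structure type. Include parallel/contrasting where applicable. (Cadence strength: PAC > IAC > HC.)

parallel double period

Four phrases in two halves: the first half (mm. 54–59) ends with an imperfect authentic cadence, the second (mm. 60-65) with a perfect authentic cadence — a large antecedent–consequent pair, i.e. a double period.
Phrase 3 begins with the same material as phrase 1, making it parallel.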